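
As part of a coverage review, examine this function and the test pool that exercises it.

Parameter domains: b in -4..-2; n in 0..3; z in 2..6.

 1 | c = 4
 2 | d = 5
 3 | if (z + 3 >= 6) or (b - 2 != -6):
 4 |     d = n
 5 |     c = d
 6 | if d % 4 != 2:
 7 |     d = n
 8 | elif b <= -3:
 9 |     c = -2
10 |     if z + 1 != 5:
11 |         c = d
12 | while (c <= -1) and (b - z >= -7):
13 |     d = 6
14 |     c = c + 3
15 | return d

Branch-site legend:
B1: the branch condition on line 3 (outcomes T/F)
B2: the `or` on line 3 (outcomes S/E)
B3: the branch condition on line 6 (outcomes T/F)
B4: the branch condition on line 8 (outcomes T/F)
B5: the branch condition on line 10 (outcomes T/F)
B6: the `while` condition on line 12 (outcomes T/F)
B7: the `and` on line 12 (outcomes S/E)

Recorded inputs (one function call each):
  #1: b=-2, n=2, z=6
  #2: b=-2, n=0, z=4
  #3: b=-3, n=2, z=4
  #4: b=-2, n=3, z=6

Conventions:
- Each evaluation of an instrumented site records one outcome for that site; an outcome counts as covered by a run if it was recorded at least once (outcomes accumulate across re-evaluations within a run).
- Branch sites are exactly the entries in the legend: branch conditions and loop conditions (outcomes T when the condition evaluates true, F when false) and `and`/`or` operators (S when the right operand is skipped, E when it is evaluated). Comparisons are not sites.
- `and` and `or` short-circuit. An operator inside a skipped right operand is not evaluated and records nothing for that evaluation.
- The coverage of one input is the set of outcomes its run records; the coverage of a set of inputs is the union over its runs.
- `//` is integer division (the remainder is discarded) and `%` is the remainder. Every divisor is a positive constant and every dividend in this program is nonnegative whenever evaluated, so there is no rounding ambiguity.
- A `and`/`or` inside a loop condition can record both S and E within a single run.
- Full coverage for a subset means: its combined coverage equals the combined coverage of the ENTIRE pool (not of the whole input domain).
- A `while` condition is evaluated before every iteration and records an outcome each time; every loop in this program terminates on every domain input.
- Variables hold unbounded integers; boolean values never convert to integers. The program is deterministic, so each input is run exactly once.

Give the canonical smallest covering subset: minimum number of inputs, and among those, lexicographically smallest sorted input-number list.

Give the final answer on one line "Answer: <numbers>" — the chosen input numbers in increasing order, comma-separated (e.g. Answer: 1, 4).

run #1 (b=-2, n=2, z=6) records B1=T, B2=S, B3=F, B4=F, B6=F, B7=S
run #2 (b=-2, n=0, z=4) records B1=T, B2=S, B3=T, B6=F, B7=S
run #3 (b=-3, n=2, z=4) records B1=T, B2=S, B3=F, B4=T, B5=F, B6=T, B6=F, B7=S, B7=E
run #4 (b=-2, n=3, z=6) records B1=T, B2=S, B3=T, B6=F, B7=S
pool-wide coverage (11 outcomes): B1=T, B2=S, B3=T, B3=F, B4=T, B4=F, B5=F, B6=T, B6=F, B7=S, B7=E
no size-1 subset reaches all 11 outcomes (best union: 9/11)
no size-2 subset reaches all 11 outcomes (best union: 10/11)
the canonical winner is {1, 2, 3}: size 3, full 11-outcome coverage, earliest index list among size-3 covers

Answer: 1, 2, 3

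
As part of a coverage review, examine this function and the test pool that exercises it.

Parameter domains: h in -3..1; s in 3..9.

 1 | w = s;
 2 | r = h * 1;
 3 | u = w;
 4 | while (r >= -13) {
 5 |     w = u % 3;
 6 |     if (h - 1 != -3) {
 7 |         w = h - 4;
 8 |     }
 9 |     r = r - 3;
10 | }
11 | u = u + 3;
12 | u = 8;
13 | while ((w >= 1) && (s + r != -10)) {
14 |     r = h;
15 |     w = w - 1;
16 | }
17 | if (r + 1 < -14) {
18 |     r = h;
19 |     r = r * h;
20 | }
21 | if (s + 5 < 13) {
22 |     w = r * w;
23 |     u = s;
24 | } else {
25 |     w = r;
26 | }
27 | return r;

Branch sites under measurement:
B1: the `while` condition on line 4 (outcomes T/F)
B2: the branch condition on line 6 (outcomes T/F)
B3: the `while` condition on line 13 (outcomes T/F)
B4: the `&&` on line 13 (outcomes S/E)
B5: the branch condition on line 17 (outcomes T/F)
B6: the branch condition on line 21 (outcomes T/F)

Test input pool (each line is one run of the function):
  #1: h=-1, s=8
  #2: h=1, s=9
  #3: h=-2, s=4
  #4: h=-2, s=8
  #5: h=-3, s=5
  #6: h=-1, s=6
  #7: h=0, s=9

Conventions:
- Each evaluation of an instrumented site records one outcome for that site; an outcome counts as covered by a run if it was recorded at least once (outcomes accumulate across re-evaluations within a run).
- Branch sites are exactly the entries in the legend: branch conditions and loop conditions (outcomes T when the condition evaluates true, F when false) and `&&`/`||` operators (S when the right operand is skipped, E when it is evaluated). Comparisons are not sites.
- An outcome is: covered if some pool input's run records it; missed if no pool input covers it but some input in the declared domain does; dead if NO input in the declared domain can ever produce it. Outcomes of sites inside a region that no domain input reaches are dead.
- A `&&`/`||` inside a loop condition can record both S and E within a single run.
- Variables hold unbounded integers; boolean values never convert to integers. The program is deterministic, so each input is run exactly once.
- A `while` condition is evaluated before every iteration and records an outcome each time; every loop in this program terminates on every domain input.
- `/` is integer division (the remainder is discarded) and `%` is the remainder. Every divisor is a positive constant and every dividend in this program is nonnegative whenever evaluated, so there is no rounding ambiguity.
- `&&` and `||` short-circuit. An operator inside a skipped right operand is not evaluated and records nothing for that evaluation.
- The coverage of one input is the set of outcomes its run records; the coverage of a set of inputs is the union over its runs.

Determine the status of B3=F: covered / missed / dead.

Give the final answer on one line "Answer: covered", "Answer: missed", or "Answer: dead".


B3=F is recorded by pool input(s) 1, 2, 3, 4, 5, 6, 7 -> covered
Answer: covered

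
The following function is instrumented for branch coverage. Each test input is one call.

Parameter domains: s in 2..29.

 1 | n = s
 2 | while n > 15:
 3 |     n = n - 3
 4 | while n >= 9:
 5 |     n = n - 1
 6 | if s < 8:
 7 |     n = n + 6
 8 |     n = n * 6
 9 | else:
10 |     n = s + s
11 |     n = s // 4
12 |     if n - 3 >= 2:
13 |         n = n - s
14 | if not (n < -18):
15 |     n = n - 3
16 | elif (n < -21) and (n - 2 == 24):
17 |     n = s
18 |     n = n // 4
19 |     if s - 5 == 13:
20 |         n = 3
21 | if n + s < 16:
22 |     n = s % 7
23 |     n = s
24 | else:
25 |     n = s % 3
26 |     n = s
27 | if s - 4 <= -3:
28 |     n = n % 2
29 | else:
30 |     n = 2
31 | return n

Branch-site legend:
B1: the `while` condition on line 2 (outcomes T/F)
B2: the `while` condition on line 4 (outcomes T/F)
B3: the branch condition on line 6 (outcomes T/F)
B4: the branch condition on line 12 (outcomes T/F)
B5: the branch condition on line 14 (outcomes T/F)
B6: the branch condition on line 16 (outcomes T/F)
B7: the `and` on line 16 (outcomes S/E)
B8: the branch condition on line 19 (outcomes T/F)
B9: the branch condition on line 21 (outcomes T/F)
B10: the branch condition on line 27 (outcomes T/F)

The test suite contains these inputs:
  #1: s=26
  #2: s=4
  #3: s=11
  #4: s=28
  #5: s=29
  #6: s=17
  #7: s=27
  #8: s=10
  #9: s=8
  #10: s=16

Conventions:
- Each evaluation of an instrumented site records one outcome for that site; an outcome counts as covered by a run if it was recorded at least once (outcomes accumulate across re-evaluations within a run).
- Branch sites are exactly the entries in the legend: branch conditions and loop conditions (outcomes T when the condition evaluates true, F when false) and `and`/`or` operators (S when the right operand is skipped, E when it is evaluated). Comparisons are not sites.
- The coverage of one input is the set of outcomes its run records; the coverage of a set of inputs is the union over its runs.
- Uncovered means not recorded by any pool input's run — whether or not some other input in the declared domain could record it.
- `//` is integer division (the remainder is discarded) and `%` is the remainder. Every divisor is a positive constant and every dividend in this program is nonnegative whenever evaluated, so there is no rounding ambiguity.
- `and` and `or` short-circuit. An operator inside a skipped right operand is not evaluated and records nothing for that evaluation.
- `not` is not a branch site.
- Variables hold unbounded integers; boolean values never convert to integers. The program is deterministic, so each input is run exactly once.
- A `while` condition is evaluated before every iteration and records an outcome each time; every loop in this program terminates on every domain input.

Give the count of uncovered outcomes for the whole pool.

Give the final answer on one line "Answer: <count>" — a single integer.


run #1 (s=26) runs B1->T, B1->T, B1->T, B1->T, B1->F, B2->T, B2->T, B2->T, B2->T, B2->T, B2->T, B2->F, B3->F, B4->T, ...; records B1=T, B1=F, B2=T, B2=F, B3=F, B4=T, B5=F, B6=F, B7=S, B9=T, B10=F
run #2 (s=4) runs B1->F, B2->F, B3->T, B5->T, B9->F, B10->F; records B1=F, B2=F, B3=T, B5=T, B9=F, B10=F
run #3 (s=11) runs B1->F, B2->T, B2->T, B2->T, B2->F, B3->F, B4->F, B5->T, B9->T, B10->F; records B1=F, B2=T, B2=F, B3=F, B4=F, B5=T, B9=T, B10=F
run #4 (s=28) runs B1->T, B1->T, B1->T, B1->T, B1->T, B1->F, B2->T, B2->T, B2->T, B2->T, B2->T, B2->F, B3->F, B4->T, ...; records B1=T, B1=F, B2=T, B2=F, B3=F, B4=T, B5=F, B6=F, B7=S, B9=T, B10=F
run #5 (s=29) runs B1->T, B1->T, B1->T, B1->T, B1->T, B1->F, B2->T, B2->T, B2->T, B2->T, B2->T, B2->T, B2->F, B3->F, ...; records B1=T, B1=F, B2=T, B2=F, B3=F, B4=T, B5=F, B6=F, B7=E, B9=T, B10=F
run #6 (s=17) runs B1->T, B1->F, B2->T, B2->T, B2->T, B2->T, B2->T, B2->T, B2->F, B3->F, B4->F, B5->T, B9->F, B10->F; records B1=T, B1=F, B2=T, B2=F, B3=F, B4=F, B5=T, B9=F, B10=F
run #7 (s=27) runs B1->T, B1->T, B1->T, B1->T, B1->F, B2->T, B2->T, B2->T, B2->T, B2->T, B2->T, B2->T, B2->F, B3->F, ...; records B1=T, B1=F, B2=T, B2=F, B3=F, B4=T, B5=F, B6=F, B7=S, B9=T, B10=F
run #8 (s=10) runs B1->F, B2->T, B2->T, B2->F, B3->F, B4->F, B5->T, B9->T, B10->F; records B1=F, B2=T, B2=F, B3=F, B4=F, B5=T, B9=T, B10=F
run #9 (s=8) runs B1->F, B2->F, B3->F, B4->F, B5->T, B9->T, B10->F; records B1=F, B2=F, B3=F, B4=F, B5=T, B9=T, B10=F
run #10 (s=16) runs B1->T, B1->F, B2->T, B2->T, B2->T, B2->T, B2->T, B2->F, B3->F, B4->F, B5->T, B9->F, B10->F; records B1=T, B1=F, B2=T, B2=F, B3=F, B4=F, B5=T, B9=F, B10=F
union over the pool: B1=T, B1=F, B2=T, B2=F, B3=T, B3=F, B4=T, B4=F, B5=T, B5=F, B6=F, B7=S, B7=E, B9=T, B9=F, B10=F
uncovered (4 of 20): B6=T, B8=T, B8=F, B10=T
Answer: 4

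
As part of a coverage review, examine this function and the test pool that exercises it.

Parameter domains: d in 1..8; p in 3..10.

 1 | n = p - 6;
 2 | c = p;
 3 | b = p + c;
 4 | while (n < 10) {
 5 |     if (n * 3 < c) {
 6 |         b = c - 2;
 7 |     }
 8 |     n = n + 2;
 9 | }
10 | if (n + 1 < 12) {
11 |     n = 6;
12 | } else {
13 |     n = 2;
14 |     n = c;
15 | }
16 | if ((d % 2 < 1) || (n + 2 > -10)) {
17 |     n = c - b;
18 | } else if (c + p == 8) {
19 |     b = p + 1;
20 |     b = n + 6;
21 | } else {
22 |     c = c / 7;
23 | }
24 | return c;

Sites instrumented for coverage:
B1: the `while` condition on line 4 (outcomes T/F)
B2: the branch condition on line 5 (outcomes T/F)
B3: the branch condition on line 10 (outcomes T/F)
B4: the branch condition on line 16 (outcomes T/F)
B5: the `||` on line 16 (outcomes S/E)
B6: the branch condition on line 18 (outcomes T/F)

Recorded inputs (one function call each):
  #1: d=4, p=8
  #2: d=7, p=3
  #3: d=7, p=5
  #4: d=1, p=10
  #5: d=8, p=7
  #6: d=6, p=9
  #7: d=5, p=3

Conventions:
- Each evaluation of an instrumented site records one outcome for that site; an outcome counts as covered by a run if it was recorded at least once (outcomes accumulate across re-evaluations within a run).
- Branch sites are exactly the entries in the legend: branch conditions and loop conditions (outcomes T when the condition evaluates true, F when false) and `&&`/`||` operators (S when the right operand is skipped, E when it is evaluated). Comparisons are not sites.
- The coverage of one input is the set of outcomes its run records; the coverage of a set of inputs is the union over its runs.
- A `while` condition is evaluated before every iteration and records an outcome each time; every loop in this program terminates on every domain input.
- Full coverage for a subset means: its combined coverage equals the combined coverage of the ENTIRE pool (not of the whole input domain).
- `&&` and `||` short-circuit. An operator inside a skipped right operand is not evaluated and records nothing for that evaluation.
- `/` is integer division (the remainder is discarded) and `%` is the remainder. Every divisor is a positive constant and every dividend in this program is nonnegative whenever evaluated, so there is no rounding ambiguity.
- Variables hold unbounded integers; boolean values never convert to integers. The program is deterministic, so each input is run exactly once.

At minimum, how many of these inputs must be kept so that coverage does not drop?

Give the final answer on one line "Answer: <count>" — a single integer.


input #1, d=4, p=8: outcomes B1=T, B1=F, B2=T, B2=F, B3=T, B4=T, B5=S
input #2, d=7, p=3: outcomes B1=T, B1=F, B2=T, B2=F, B3=F, B4=T, B5=E
input #3, d=7, p=5: outcomes B1=T, B1=F, B2=T, B2=F, B3=F, B4=T, B5=E
input #4, d=1, p=10: outcomes B1=T, B1=F, B2=F, B3=T, B4=T, B5=E
input #5, d=8, p=7: outcomes B1=T, B1=F, B2=T, B2=F, B3=F, B4=T, B5=S
input #6, d=6, p=9: outcomes B1=T, B1=F, B2=F, B3=F, B4=T, B5=S
input #7, d=5, p=3: outcomes B1=T, B1=F, B2=T, B2=F, B3=F, B4=T, B5=E
together the pool reaches 9 outcomes: B1=T, B1=F, B2=T, B2=F, B3=T, B3=F, B4=T, B5=S, B5=E
size 1 is not enough: best union over all size-1 subsets is 7/9
at size 2, {1, 2} reaches all 9 outcomes; every lexicographically earlier size-2 subset fails
Answer: 2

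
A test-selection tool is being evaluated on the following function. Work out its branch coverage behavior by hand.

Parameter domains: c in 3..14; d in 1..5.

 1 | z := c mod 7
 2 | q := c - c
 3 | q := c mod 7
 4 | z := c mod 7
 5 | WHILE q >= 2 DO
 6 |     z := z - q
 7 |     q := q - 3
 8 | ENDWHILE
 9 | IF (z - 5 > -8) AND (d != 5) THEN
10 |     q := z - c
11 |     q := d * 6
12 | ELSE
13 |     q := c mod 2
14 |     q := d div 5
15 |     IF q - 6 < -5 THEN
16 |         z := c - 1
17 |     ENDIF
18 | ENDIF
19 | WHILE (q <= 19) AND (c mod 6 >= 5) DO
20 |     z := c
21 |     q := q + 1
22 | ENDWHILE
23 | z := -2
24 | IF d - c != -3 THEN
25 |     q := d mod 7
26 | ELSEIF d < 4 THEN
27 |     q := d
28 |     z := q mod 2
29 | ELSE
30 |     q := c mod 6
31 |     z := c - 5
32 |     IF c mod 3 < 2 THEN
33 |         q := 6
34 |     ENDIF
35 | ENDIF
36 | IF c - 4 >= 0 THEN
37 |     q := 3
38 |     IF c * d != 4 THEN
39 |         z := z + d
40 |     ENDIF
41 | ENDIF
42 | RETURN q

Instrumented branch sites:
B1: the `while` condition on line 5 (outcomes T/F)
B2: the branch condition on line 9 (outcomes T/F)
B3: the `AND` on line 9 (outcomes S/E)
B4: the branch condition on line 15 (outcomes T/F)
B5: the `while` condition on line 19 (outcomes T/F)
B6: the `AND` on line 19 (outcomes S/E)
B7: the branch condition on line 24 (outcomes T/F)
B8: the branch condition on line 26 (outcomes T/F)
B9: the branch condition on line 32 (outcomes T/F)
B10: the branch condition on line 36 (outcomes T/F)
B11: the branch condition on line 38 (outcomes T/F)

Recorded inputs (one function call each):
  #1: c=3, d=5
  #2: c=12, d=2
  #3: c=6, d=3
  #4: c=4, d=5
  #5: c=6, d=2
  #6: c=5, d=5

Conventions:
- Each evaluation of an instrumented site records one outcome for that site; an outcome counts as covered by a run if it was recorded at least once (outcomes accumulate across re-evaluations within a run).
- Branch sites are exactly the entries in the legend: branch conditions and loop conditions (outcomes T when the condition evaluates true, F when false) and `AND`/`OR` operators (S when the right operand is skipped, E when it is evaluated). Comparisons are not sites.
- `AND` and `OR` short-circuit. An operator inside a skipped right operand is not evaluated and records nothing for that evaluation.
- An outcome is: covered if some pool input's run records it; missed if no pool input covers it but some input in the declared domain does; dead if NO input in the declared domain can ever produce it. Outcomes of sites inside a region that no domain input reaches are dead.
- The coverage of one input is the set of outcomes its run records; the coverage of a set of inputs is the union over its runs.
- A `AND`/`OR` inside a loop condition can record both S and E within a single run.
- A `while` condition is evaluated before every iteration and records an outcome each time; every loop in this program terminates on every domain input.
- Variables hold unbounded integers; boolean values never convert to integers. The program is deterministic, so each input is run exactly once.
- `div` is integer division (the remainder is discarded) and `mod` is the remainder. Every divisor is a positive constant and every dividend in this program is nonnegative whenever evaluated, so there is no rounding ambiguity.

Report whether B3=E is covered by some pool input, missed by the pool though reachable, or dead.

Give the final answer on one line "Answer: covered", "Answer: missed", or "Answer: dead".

B3=E is recorded by pool input(s) 1, 2, 4, 6 -> covered

Answer: covered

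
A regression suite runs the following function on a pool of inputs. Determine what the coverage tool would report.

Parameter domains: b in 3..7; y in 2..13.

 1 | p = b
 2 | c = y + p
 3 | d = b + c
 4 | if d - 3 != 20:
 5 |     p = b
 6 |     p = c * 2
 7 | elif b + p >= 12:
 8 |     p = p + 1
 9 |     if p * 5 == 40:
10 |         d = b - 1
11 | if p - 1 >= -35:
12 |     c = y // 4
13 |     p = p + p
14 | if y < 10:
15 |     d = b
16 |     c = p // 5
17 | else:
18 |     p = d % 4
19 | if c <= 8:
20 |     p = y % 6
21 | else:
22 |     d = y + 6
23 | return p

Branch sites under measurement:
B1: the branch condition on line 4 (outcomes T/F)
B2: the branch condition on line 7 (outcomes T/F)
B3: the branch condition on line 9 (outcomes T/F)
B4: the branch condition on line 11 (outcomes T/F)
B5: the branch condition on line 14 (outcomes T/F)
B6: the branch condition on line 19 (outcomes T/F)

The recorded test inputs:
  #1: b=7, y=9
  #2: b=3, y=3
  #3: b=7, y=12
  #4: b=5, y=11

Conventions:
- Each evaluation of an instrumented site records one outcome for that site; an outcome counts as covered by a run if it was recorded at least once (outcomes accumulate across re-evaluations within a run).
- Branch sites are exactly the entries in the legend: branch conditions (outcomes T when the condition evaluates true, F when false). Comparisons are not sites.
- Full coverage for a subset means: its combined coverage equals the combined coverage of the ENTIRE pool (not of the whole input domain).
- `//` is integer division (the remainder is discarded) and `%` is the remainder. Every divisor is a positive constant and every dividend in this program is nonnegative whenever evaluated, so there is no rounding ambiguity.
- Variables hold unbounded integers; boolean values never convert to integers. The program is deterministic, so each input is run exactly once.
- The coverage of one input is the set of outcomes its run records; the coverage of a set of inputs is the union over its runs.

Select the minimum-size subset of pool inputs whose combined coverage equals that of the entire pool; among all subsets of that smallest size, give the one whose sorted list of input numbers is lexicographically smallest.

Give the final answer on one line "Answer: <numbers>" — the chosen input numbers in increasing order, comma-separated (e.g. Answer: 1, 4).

input #1, b=7, y=9: outcomes B1=F, B2=T, B3=T, B4=T, B5=T, B6=T
input #2, b=3, y=3: outcomes B1=T, B4=T, B5=T, B6=T
input #3, b=7, y=12: outcomes B1=T, B4=T, B5=F, B6=T
input #4, b=5, y=11: outcomes B1=T, B4=T, B5=F, B6=T
together the pool reaches 8 outcomes: B1=T, B1=F, B2=T, B3=T, B4=T, B5=T, B5=F, B6=T
checked all size-1 subsets: none covers 8 outcomes (max 6/8)
at size 2, {1, 3} reaches all 8 outcomes; every lexicographically earlier size-2 subset fails

Answer: 1, 3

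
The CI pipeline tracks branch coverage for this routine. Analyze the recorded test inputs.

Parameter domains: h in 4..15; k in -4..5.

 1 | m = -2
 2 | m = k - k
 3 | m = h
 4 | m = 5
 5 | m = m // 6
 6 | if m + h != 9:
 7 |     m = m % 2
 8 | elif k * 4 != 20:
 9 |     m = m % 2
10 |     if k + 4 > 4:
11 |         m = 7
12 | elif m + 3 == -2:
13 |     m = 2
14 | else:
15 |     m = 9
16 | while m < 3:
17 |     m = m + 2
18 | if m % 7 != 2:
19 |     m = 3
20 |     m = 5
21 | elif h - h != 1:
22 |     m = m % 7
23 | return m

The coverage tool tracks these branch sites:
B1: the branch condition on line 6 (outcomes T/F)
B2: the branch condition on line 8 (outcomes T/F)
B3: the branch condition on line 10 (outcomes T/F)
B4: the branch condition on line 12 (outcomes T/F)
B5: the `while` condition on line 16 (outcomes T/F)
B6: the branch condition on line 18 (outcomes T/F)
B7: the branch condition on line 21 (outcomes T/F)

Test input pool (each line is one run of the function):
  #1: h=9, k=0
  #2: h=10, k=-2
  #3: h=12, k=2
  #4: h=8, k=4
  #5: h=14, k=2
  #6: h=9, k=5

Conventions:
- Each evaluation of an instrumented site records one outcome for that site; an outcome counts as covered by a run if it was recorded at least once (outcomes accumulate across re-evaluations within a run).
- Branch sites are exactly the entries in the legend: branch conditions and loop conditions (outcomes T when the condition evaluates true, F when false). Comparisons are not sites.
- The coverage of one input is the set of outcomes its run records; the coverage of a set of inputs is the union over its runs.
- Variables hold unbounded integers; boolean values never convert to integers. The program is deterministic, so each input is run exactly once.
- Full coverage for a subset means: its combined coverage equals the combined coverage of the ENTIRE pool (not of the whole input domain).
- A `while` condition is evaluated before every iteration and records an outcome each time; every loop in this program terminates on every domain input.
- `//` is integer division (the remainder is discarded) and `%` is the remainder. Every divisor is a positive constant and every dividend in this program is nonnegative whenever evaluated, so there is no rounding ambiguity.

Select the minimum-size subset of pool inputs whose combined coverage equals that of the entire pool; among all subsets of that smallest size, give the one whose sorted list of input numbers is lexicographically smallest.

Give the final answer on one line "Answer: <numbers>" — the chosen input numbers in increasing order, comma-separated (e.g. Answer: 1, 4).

test 1 (h=9, k=0) hits B1=F, B2=T, B3=F, B5=T, B5=F, B6=T
test 2 (h=10, k=-2) hits B1=T, B5=T, B5=F, B6=T
test 3 (h=12, k=2) hits B1=T, B5=T, B5=F, B6=T
test 4 (h=8, k=4) hits B1=T, B5=T, B5=F, B6=T
test 5 (h=14, k=2) hits B1=T, B5=T, B5=F, B6=T
test 6 (h=9, k=5) hits B1=F, B2=F, B4=F, B5=F, B6=F, B7=T
the full pool covers 11 outcomes: B1=T, B1=F, B2=T, B2=F, B3=F, B4=F, B5=T, B5=F, B6=T, B6=F, B7=T
every size-1 subset falls short of the 11 outcomes (best: 6/11)
every size-2 subset falls short of the 11 outcomes (best: 10/11)
at size 3, {1, 2, 6} reaches all 11 outcomes; every lexicographically earlier size-3 subset fails

Answer: 1, 2, 6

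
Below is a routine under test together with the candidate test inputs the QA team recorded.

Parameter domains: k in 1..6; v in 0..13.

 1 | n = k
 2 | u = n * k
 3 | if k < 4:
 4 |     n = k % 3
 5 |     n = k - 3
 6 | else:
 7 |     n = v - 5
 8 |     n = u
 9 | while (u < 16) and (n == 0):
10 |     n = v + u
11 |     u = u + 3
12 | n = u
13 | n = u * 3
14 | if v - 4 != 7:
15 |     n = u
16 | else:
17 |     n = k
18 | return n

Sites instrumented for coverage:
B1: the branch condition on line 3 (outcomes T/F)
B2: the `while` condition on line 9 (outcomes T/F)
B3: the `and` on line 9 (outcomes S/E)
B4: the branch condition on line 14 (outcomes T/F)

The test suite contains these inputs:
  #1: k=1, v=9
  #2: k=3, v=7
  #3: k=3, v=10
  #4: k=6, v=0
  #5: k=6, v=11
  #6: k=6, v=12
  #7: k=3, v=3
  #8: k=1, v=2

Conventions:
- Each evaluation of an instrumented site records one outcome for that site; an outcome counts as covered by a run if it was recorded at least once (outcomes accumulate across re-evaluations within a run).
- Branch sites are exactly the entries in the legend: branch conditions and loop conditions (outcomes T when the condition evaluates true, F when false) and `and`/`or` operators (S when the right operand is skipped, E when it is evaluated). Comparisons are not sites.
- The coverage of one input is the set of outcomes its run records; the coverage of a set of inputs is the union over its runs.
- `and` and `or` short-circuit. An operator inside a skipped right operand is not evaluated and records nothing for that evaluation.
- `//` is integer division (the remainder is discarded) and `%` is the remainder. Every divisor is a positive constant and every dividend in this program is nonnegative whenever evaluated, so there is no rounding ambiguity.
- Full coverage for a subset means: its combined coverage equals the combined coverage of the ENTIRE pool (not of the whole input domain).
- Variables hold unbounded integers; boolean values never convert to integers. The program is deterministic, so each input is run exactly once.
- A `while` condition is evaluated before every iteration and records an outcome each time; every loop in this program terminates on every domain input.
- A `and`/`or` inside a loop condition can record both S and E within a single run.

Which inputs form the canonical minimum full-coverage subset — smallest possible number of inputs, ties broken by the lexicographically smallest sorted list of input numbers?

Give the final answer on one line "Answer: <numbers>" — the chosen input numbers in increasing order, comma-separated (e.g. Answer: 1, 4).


input #1, k=1, v=9: events B1->T, B3->E, B2->F, B4->T; outcomes B1=T, B2=F, B3=E, B4=T
input #2, k=3, v=7: events B1->T, B3->E, B2->T, B3->E, B2->F, B4->T; outcomes B1=T, B2=T, B2=F, B3=E, B4=T
input #3, k=3, v=10: events B1->T, B3->E, B2->T, B3->E, B2->F, B4->T; outcomes B1=T, B2=T, B2=F, B3=E, B4=T
input #4, k=6, v=0: events B1->F, B3->S, B2->F, B4->T; outcomes B1=F, B2=F, B3=S, B4=T
input #5, k=6, v=11: events B1->F, B3->S, B2->F, B4->F; outcomes B1=F, B2=F, B3=S, B4=F
input #6, k=6, v=12: events B1->F, B3->S, B2->F, B4->T; outcomes B1=F, B2=F, B3=S, B4=T
input #7, k=3, v=3: events B1->T, B3->E, B2->T, B3->E, B2->F, B4->T; outcomes B1=T, B2=T, B2=F, B3=E, B4=T
input #8, k=1, v=2: events B1->T, B3->E, B2->F, B4->T; outcomes B1=T, B2=F, B3=E, B4=T
union over all inputs: B1=T, B1=F, B2=T, B2=F, B3=S, B3=E, B4=T, B4=F (8 outcomes)
every size-1 subset falls short of the 8 outcomes (best: 5/8)
size 2: inputs {2, 5} cover all 8 outcomes, and no lexicographically smaller subset of this size does
Answer: 2, 5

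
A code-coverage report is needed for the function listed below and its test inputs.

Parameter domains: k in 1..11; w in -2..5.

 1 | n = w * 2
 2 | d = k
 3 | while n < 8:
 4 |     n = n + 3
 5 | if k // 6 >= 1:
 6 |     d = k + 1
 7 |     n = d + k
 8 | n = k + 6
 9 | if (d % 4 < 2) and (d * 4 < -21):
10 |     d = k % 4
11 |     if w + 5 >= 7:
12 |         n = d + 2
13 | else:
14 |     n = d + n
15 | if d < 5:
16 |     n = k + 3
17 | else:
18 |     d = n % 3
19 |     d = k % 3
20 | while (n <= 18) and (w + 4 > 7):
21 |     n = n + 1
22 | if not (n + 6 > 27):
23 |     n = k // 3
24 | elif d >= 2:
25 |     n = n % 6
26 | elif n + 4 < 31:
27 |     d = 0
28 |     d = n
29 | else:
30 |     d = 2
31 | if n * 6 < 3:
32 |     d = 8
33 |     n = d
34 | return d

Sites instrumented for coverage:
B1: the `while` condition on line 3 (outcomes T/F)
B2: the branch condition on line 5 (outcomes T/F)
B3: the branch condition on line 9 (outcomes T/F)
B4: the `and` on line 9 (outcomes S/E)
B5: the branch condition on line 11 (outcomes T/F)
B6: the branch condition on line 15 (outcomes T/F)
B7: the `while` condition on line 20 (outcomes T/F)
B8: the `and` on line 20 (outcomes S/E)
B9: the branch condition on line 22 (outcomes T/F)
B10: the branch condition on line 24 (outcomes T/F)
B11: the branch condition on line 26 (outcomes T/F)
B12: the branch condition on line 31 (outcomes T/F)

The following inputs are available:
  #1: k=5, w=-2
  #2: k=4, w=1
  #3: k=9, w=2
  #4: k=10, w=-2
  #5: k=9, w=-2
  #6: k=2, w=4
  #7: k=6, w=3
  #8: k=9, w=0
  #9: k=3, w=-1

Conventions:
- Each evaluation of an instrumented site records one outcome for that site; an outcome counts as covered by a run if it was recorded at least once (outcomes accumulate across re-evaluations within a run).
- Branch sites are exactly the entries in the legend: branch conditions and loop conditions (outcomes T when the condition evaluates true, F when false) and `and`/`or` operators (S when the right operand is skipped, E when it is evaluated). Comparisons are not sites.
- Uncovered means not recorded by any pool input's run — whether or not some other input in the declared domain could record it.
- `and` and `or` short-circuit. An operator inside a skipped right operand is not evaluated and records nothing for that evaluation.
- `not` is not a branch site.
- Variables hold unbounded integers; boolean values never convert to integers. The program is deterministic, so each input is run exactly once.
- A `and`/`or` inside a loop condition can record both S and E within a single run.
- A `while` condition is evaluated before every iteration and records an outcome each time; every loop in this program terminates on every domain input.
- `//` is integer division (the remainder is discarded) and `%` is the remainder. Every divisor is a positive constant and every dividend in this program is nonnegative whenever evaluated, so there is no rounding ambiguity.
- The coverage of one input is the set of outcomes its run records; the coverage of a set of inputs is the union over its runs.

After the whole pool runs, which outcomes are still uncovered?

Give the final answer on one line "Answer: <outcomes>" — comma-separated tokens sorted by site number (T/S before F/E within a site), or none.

#1 (k=5, w=-2) -> covered: B1=T, B1=F, B2=F, B3=F, B4=E, B6=F, B7=F, B8=E, B9=T, B12=F
#2 (k=4, w=1) -> covered: B1=T, B1=F, B2=F, B3=F, B4=E, B6=T, B7=F, B8=E, B9=T, B12=F
#3 (k=9, w=2) -> covered: B1=T, B1=F, B2=T, B3=F, B4=S, B6=F, B7=F, B8=S, B9=F, B10=F, B11=T, B12=F
#4 (k=10, w=-2) -> covered: B1=T, B1=F, B2=T, B3=F, B4=S, B6=F, B7=F, B8=S, B9=F, B10=F, B11=F, B12=F
#5 (k=9, w=-2) -> covered: B1=T, B1=F, B2=T, B3=F, B4=S, B6=F, B7=F, B8=S, B9=F, B10=F, B11=T, B12=F
#6 (k=2, w=4) -> covered: B1=F, B2=F, B3=F, B4=S, B6=T, B7=T, B7=F, B8=S, B8=E, B9=T, B12=T
#7 (k=6, w=3) -> covered: B1=T, B1=F, B2=T, B3=F, B4=S, B6=F, B7=F, B8=S, B9=T, B12=F
#8 (k=9, w=0) -> covered: B1=T, B1=F, B2=T, B3=F, B4=S, B6=F, B7=F, B8=S, B9=F, B10=F, B11=T, B12=F
#9 (k=3, w=-1) -> covered: B1=T, B1=F, B2=F, B3=F, B4=S, B6=T, B7=F, B8=E, B9=T, B12=F
union over the pool: B1=T, B1=F, B2=T, B2=F, B3=F, B4=S, B4=E, B6=T, B6=F, B7=T, B7=F, B8=S, B8=E, B9=T, B9=F, B10=F, B11=T, B11=F, B12=T, B12=F
uncovered (4 of 24): B3=T, B5=T, B5=F, B10=T

Answer: B3=T, B5=T, B5=F, B10=T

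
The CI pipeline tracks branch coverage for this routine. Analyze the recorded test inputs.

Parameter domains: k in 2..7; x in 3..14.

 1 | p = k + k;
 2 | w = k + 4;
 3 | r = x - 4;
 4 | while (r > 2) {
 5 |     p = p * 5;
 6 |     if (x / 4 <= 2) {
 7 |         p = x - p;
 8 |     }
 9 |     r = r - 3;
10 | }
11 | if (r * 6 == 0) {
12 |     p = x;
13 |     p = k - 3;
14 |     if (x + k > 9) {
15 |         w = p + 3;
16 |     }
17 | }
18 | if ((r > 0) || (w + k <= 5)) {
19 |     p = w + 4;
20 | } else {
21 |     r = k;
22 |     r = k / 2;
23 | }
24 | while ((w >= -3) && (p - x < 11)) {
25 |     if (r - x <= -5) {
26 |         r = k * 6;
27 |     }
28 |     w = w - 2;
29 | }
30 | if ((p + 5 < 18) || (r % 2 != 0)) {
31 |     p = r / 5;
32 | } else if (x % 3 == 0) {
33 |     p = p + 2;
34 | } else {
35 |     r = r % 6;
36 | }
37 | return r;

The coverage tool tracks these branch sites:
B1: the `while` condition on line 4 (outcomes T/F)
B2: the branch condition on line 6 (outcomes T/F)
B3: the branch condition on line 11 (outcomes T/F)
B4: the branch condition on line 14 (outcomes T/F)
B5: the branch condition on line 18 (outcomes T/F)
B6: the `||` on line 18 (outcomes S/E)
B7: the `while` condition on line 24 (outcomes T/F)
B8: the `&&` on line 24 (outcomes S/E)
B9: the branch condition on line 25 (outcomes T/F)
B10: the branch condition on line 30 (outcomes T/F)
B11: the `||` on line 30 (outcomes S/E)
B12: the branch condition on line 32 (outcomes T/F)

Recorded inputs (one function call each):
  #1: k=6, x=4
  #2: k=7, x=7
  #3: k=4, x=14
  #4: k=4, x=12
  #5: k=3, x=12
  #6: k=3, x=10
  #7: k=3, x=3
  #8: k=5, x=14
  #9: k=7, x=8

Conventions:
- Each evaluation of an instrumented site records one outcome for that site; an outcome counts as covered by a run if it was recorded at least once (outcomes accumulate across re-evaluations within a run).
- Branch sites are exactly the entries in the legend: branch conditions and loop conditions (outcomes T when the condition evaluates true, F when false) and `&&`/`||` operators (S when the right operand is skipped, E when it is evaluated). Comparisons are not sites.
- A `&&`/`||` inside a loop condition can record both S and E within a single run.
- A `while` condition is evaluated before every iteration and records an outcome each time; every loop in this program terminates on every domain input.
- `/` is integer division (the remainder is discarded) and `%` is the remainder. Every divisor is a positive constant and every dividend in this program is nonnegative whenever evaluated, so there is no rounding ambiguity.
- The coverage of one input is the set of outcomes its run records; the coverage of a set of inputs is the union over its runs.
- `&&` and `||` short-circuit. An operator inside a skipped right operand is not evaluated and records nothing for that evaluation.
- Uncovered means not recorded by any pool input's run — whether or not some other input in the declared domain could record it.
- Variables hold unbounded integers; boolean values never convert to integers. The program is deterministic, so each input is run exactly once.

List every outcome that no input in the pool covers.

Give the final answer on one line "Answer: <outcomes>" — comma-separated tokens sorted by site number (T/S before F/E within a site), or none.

#1 (k=6, x=4) -> B1->F, B3->T, B4->T, B6->E, B5->F, B8->E, B7->T, B9->F, B8->E, B7->T, B9->F, B8->E, B7->T, B9->F, ...; covered: B1=F, B3=T, B4=T, B5=F, B6=E, B7=T, B7=F, B8=S, B8=E, B9=F, B10=T, B11=S
#2 (k=7, x=7) -> B1->T, B2->T, B1->F, B3->T, B4->T, B6->E, B5->F, B8->E, B7->T, B9->F, B8->E, B7->T, B9->F, B8->E, ...; covered: B1=T, B1=F, B2=T, B3=T, B4=T, B5=F, B6=E, B7=T, B7=F, B8=S, B8=E, B9=F, B10=T, B11=S
#3 (k=4, x=14) -> B1->T, B2->F, B1->T, B2->F, B1->T, B2->F, B1->F, B3->F, B6->S, B5->T, B8->E, B7->T, B9->T, B8->E, ...; covered: B1=T, B1=F, B2=F, B3=F, B5=T, B6=S, B7=T, B7=F, B8=S, B8=E, B9=T, B9=F, B10=T, B11=S
#4 (k=4, x=12) -> B1->T, B2->F, B1->T, B2->F, B1->F, B3->F, B6->S, B5->T, B8->E, B7->T, B9->T, B8->E, B7->T, B9->F, ...; covered: B1=T, B1=F, B2=F, B3=F, B5=T, B6=S, B7=T, B7=F, B8=S, B8=E, B9=T, B9=F, B10=T, B11=S
#5 (k=3, x=12) -> B1->T, B2->F, B1->T, B2->F, B1->F, B3->F, B6->S, B5->T, B8->E, B7->T, B9->T, B8->E, B7->T, B9->F, ...; covered: B1=T, B1=F, B2=F, B3=F, B5=T, B6=S, B7=T, B7=F, B8=S, B8=E, B9=T, B9=F, B10=T, B11=S
#6 (k=3, x=10) -> B1->T, B2->T, B1->T, B2->T, B1->F, B3->T, B4->T, B6->E, B5->F, B8->E, B7->T, B9->T, B8->E, B7->T, ...; covered: B1=T, B1=F, B2=T, B3=T, B4=T, B5=F, B6=E, B7=T, B7=F, B8=S, B8=E, B9=T, B9=F, B10=T, B11=S
#7 (k=3, x=3) -> B1->F, B3->F, B6->E, B5->F, B8->E, B7->T, B9->F, B8->E, B7->T, B9->F, B8->E, B7->T, B9->F, B8->E, ...; covered: B1=F, B3=F, B5=F, B6=E, B7=T, B7=F, B8=S, B8=E, B9=F, B10=T, B11=S
#8 (k=5, x=14) -> B1->T, B2->F, B1->T, B2->F, B1->T, B2->F, B1->F, B3->F, B6->S, B5->T, B8->E, B7->T, B9->T, B8->E, ...; covered: B1=T, B1=F, B2=F, B3=F, B5=T, B6=S, B7=T, B7=F, B8=S, B8=E, B9=T, B9=F, B10=F, B11=E, B12=F
#9 (k=7, x=8) -> B1->T, B2->T, B1->F, B3->F, B6->S, B5->T, B8->E, B7->T, B9->T, B8->E, B7->T, B9->F, B8->E, B7->T, ...; covered: B1=T, B1=F, B2=T, B3=F, B5=T, B6=S, B7=T, B7=F, B8=S, B8=E, B9=T, B9=F, B10=F, B11=E, B12=F
union over the pool: B1=T, B1=F, B2=T, B2=F, B3=T, B3=F, B4=T, B5=T, B5=F, B6=S, B6=E, B7=T, B7=F, B8=S, B8=E, B9=T, B9=F, B10=T, B10=F, B11=S, B11=E, B12=F
uncovered (2 of 24): B4=F, B12=T

Answer: B4=F, B12=T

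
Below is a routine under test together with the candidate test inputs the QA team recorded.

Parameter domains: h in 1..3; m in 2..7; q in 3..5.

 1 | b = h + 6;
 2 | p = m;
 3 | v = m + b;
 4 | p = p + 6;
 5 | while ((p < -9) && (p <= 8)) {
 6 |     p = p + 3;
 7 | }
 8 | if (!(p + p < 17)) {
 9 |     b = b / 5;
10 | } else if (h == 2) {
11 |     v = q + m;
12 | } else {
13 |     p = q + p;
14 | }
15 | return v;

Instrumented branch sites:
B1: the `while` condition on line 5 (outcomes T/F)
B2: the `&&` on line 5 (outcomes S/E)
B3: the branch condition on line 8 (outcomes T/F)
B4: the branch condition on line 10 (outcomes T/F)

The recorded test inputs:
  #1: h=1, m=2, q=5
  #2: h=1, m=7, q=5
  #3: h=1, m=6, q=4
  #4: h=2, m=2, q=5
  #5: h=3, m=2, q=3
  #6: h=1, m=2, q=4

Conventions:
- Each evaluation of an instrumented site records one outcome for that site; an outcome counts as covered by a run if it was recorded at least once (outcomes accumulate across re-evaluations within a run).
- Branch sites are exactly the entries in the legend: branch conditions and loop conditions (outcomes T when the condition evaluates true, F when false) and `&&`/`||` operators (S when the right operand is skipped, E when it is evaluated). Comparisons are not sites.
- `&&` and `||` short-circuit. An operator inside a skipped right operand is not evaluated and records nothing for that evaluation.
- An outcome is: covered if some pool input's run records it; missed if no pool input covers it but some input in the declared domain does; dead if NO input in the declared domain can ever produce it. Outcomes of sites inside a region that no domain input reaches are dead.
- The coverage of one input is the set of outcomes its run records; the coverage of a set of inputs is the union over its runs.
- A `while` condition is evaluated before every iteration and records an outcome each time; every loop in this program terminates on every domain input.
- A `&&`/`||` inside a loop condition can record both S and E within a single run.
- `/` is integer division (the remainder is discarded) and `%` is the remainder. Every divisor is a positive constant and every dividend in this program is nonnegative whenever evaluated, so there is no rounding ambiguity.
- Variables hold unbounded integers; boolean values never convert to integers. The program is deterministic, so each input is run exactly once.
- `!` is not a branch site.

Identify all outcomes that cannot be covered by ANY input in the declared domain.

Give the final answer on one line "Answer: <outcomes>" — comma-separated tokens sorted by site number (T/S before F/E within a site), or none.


sweeping the full domain (54 inputs) for each outcome:
  B1=T: zero occurrences over every domain input -> dead
  B2=E: zero occurrences over every domain input -> dead
  reachable outcomes have witnesses, e.g. B1=F (e.g. h=1, m=2, q=3), B2=S (e.g. h=1, m=2, q=3), B3=T (e.g. h=1, m=3, q=3), B3=F (e.g. h=1, m=2, q=3)
Answer: B1=T, B2=E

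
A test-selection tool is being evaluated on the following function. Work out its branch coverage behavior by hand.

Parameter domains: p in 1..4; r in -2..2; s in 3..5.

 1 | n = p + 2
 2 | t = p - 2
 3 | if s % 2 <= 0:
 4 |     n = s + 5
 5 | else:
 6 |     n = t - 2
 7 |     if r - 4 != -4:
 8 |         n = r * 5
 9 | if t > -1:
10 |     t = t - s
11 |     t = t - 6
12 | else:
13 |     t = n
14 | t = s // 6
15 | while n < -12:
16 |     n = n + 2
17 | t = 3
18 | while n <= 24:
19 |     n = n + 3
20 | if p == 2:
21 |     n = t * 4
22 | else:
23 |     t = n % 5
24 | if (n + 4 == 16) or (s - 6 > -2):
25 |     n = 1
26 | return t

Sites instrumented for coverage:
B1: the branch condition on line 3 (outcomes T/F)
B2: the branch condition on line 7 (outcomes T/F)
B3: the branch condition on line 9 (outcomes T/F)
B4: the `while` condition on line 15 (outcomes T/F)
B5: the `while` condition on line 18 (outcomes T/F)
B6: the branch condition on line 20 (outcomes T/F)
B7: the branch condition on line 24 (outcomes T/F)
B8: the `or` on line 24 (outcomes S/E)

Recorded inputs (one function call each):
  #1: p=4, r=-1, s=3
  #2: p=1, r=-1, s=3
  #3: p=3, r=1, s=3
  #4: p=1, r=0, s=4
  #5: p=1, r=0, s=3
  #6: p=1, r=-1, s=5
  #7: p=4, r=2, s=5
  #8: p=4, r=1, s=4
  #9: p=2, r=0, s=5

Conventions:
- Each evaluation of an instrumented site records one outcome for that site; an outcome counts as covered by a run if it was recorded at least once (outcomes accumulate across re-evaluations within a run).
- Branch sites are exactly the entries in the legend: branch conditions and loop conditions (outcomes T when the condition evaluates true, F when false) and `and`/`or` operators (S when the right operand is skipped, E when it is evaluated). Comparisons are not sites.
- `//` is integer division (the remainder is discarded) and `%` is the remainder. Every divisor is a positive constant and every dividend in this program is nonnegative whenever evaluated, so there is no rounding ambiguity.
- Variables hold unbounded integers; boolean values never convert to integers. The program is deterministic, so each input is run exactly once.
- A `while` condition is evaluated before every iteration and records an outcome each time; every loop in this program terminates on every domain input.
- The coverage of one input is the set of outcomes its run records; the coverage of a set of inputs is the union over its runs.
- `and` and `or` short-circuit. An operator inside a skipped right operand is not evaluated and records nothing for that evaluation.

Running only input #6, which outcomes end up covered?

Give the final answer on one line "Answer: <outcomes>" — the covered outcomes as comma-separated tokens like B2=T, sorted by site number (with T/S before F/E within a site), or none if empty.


Simulating input #6 (p=1, r=-1, s=5) step by step:
  B1->F, B2->T, B3->F, B4->F, B5->T, B5->T, B5->T, B5->T, B5->T, B5->T
  B5->T, B5->T, B5->T, B5->T, B5->F, B6->F, B8->E, B7->T
deduplicating events, the covered set is: B1=F, B2=T, B3=F, B4=F, B5=T, B5=F, B6=F, B7=T, B8=E
Answer: B1=F, B2=T, B3=F, B4=F, B5=T, B5=F, B6=F, B7=T, B8=E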